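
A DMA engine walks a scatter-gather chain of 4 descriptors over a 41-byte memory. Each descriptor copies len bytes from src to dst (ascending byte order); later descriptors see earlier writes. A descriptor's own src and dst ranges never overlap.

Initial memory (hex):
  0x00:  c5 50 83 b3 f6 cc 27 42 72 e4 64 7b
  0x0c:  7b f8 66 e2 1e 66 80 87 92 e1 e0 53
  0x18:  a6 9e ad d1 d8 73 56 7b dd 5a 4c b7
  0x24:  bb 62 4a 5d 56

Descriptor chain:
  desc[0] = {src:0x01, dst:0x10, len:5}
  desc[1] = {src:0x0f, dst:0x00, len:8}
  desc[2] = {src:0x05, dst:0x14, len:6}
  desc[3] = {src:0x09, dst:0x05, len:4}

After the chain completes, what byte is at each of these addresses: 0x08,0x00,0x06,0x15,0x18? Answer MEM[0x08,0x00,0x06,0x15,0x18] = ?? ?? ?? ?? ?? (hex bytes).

MEM[0x08,0x00,0x06,0x15,0x18] = 7b e2 64 e1 e4

[0] 0x01->0x10 len=5 : 50 83 b3 f6 cc
[1] 0x0f->0x00 len=8 : e2 50 83 b3 f6 cc e1 e0
[2] 0x05->0x14 len=6 : cc e1 e0 72 e4 64
[3] 0x09->0x05 len=4 : e4 64 7b 7b
query mem[0x08]=0x7b, mem[0x00]=0xe2, mem[0x06]=0x64, mem[0x15]=0xe1, mem[0x18]=0xe4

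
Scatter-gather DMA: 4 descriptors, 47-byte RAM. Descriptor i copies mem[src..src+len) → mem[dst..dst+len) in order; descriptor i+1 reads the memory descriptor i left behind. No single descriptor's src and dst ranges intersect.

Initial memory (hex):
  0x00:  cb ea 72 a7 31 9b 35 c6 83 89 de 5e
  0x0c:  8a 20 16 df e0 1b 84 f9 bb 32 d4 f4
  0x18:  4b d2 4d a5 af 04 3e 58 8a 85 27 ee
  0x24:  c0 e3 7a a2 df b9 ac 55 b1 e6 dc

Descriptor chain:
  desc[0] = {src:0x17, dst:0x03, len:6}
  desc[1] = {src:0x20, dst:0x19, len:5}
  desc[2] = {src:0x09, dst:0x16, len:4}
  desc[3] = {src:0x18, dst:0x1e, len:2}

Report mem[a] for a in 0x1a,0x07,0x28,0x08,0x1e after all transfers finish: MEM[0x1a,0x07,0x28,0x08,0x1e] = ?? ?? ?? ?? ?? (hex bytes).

MEM[0x1a,0x07,0x28,0x08,0x1e] = 85 a5 df af 5e

  after D0: wrote 6B at 0x03 = f44bd24da5af
  after D1: wrote 5B at 0x19 = 8a8527eec0
  after D2: wrote 4B at 0x16 = 89de5e8a
  after D3: wrote 2B at 0x1e = 5e8a
query mem[0x1a]=0x85, mem[0x07]=0xa5, mem[0x28]=0xdf, mem[0x08]=0xaf, mem[0x1e]=0x5e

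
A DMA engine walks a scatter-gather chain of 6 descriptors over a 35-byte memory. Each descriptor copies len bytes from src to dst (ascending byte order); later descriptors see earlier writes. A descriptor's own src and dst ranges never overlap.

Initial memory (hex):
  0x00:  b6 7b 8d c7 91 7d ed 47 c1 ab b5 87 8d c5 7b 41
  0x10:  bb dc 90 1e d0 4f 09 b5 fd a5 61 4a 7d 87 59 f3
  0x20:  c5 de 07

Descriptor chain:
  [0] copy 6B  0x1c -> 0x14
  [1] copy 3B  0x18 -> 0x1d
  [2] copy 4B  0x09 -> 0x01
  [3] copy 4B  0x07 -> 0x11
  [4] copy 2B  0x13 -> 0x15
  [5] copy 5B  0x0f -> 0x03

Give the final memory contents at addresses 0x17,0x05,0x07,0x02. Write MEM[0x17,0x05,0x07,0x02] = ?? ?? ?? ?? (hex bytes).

MEM[0x17,0x05,0x07,0x02] = f3 47 ab b5

D0: mem[0x14..0x19] <- [7d 87 59 f3 c5 de]
D1: mem[0x1d..0x1f] <- [c5 de 61]
D2: mem[0x01..0x04] <- [ab b5 87 8d]
D3: mem[0x11..0x14] <- [47 c1 ab b5]
D4: mem[0x15..0x16] <- [ab b5]
D5: mem[0x03..0x07] <- [41 bb 47 c1 ab]
query mem[0x17]=0xf3, mem[0x05]=0x47, mem[0x07]=0xab, mem[0x02]=0xb5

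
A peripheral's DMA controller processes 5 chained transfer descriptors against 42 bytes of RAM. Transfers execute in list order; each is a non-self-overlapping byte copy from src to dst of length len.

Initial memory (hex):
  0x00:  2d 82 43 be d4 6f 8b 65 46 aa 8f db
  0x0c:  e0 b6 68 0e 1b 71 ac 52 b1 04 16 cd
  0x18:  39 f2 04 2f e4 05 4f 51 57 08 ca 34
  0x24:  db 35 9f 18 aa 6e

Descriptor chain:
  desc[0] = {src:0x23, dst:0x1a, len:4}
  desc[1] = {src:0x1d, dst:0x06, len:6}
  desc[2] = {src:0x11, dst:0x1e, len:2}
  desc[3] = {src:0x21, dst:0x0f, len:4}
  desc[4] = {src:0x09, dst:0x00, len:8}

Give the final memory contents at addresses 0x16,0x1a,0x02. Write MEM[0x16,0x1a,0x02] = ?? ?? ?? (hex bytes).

D0: mem[0x1a..0x1d] <- [34 db 35 9f]
D1: mem[0x06..0x0b] <- [9f 4f 51 57 08 ca]
D2: mem[0x1e..0x1f] <- [71 ac]
D3: mem[0x0f..0x12] <- [08 ca 34 db]
D4: mem[0x00..0x07] <- [57 08 ca e0 b6 68 08 ca]
query mem[0x16]=0x16, mem[0x1a]=0x34, mem[0x02]=0xca

MEM[0x16,0x1a,0x02] = 16 34 ca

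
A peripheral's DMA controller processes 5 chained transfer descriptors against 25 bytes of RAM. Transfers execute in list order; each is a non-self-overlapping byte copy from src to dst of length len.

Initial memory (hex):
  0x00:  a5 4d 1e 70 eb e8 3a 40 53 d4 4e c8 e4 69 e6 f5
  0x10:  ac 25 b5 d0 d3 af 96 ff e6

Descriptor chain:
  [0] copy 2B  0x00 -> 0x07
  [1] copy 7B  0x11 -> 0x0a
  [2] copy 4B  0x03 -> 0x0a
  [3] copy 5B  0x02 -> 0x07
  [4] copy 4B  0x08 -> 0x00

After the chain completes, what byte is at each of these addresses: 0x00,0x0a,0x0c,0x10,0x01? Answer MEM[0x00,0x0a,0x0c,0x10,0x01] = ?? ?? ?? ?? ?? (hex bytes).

#0 dst[0x07+2] := {0xa5,0x4d}
#1 dst[0x0a+7] := {0x25,0xb5,0xd0,0xd3,0xaf,0x96,0xff}
#2 dst[0x0a+4] := {0x70,0xeb,0xe8,0x3a}
#3 dst[0x07+5] := {0x1e,0x70,0xeb,0xe8,0x3a}
#4 dst[0x00+4] := {0x70,0xeb,0xe8,0x3a}
query mem[0x00]=0x70, mem[0x0a]=0xe8, mem[0x0c]=0xe8, mem[0x10]=0xff, mem[0x01]=0xeb

MEM[0x00,0x0a,0x0c,0x10,0x01] = 70 e8 e8 ff eb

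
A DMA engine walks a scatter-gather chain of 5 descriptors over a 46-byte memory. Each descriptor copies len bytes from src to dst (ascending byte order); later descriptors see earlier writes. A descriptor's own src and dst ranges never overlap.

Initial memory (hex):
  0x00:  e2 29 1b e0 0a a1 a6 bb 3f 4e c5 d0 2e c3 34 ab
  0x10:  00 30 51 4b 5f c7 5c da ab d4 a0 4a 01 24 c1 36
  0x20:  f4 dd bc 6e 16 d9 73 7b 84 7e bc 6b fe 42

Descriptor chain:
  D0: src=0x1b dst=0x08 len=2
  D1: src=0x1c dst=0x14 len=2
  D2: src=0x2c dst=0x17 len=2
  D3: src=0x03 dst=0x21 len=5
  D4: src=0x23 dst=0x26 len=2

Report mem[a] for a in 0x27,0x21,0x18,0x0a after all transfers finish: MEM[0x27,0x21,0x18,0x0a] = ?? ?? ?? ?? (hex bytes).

MEM[0x27,0x21,0x18,0x0a] = a6 e0 42 c5

[0] 0x1b->0x08 len=2 : 4a 01
[1] 0x1c->0x14 len=2 : 01 24
[2] 0x2c->0x17 len=2 : fe 42
[3] 0x03->0x21 len=5 : e0 0a a1 a6 bb
[4] 0x23->0x26 len=2 : a1 a6
query mem[0x27]=0xa6, mem[0x21]=0xe0, mem[0x18]=0x42, mem[0x0a]=0xc5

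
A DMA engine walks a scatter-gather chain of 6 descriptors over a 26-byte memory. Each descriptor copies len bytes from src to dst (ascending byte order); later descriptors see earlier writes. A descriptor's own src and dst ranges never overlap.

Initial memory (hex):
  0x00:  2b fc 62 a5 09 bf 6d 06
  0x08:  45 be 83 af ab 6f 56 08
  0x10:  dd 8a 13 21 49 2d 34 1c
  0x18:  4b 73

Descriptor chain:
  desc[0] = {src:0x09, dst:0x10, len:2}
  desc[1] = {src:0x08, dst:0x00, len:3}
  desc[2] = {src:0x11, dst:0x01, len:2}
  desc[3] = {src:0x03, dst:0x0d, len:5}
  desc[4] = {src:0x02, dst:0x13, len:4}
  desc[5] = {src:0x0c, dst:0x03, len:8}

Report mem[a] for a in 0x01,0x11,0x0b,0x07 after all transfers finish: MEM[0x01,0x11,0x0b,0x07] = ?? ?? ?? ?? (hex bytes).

MEM[0x01,0x11,0x0b,0x07] = 83 06 af 6d

D0: mem[0x10..0x11] <- [be 83]
D1: mem[0x00..0x02] <- [45 be 83]
D2: mem[0x01..0x02] <- [83 13]
D3: mem[0x0d..0x11] <- [a5 09 bf 6d 06]
D4: mem[0x13..0x16] <- [13 a5 09 bf]
D5: mem[0x03..0x0a] <- [ab a5 09 bf 6d 06 13 13]
query mem[0x01]=0x83, mem[0x11]=0x06, mem[0x0b]=0xaf, mem[0x07]=0x6d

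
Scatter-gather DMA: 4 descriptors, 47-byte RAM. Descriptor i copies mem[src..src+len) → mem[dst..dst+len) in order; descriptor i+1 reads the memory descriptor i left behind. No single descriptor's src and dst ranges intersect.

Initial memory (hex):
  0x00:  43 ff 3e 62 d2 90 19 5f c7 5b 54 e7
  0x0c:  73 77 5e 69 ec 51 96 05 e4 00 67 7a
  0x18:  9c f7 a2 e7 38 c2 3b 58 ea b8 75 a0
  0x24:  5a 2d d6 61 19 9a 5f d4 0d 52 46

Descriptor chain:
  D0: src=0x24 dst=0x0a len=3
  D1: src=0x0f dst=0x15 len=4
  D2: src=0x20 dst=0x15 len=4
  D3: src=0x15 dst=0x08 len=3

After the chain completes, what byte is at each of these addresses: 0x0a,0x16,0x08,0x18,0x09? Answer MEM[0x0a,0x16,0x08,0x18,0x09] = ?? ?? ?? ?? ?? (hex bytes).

  after D0: wrote 3B at 0x0a = 5a2dd6
  after D1: wrote 4B at 0x15 = 69ec5196
  after D2: wrote 4B at 0x15 = eab875a0
  after D3: wrote 3B at 0x08 = eab875
query mem[0x0a]=0x75, mem[0x16]=0xb8, mem[0x08]=0xea, mem[0x18]=0xa0, mem[0x09]=0xb8

MEM[0x0a,0x16,0x08,0x18,0x09] = 75 b8 ea a0 b8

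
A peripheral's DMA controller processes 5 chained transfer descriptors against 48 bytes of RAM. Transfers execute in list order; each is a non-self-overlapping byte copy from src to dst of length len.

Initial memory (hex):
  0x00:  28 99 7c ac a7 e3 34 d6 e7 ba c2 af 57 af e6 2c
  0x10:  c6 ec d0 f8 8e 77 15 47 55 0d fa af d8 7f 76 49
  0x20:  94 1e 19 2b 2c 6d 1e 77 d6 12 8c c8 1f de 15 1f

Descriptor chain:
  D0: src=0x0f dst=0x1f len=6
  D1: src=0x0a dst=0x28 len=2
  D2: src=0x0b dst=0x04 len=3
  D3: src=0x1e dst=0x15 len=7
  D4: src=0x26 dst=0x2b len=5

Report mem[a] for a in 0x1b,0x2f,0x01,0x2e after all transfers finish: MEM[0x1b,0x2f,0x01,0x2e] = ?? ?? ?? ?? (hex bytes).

MEM[0x1b,0x2f,0x01,0x2e] = 8e 8c 99 af

#0 dst[0x1f+6] := {0x2c,0xc6,0xec,0xd0,0xf8,0x8e}
#1 dst[0x28+2] := {0xc2,0xaf}
#2 dst[0x04+3] := {0xaf,0x57,0xaf}
#3 dst[0x15+7] := {0x76,0x2c,0xc6,0xec,0xd0,0xf8,0x8e}
#4 dst[0x2b+5] := {0x1e,0x77,0xc2,0xaf,0x8c}
query mem[0x1b]=0x8e, mem[0x2f]=0x8c, mem[0x01]=0x99, mem[0x2e]=0xaf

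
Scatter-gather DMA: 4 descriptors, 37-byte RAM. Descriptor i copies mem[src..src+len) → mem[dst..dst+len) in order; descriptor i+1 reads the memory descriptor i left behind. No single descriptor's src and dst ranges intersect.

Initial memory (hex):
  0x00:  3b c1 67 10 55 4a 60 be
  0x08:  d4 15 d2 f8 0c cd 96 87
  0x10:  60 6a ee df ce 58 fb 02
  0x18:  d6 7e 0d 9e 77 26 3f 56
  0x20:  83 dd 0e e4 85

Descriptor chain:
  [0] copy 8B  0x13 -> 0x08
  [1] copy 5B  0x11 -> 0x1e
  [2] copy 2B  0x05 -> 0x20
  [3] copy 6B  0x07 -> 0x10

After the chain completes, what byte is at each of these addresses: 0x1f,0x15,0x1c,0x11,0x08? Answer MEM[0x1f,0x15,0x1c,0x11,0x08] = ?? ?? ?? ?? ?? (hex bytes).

#0 dst[0x08+8] := {0xdf,0xce,0x58,0xfb,0x02,0xd6,0x7e,0x0d}
#1 dst[0x1e+5] := {0x6a,0xee,0xdf,0xce,0x58}
#2 dst[0x20+2] := {0x4a,0x60}
#3 dst[0x10+6] := {0xbe,0xdf,0xce,0x58,0xfb,0x02}
query mem[0x1f]=0xee, mem[0x15]=0x02, mem[0x1c]=0x77, mem[0x11]=0xdf, mem[0x08]=0xdf

MEM[0x1f,0x15,0x1c,0x11,0x08] = ee 02 77 df df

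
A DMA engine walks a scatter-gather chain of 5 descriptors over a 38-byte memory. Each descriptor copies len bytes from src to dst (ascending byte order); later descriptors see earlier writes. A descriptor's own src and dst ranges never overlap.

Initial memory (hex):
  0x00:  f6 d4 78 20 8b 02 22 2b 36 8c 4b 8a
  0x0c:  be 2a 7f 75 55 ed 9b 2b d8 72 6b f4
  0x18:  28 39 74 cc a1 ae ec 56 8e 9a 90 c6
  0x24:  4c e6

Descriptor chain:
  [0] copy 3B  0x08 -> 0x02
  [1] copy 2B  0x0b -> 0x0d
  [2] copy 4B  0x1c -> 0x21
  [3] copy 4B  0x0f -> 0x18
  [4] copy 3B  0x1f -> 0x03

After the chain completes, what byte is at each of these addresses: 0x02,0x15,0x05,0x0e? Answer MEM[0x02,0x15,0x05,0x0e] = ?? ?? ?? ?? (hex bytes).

[0] 0x08->0x02 len=3 : 36 8c 4b
[1] 0x0b->0x0d len=2 : 8a be
[2] 0x1c->0x21 len=4 : a1 ae ec 56
[3] 0x0f->0x18 len=4 : 75 55 ed 9b
[4] 0x1f->0x03 len=3 : 56 8e a1
query mem[0x02]=0x36, mem[0x15]=0x72, mem[0x05]=0xa1, mem[0x0e]=0xbe

MEM[0x02,0x15,0x05,0x0e] = 36 72 a1 be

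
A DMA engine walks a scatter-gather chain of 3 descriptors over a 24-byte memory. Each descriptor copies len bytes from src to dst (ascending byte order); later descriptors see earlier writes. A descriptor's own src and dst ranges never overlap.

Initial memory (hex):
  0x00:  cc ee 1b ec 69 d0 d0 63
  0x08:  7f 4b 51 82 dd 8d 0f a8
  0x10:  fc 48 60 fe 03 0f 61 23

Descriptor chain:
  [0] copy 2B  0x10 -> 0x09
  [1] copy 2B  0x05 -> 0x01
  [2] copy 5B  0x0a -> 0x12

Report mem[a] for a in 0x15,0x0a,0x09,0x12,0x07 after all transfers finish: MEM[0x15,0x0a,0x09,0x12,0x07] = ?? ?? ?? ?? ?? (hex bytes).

MEM[0x15,0x0a,0x09,0x12,0x07] = 8d 48 fc 48 63

#0 dst[0x09+2] := {0xfc,0x48}
#1 dst[0x01+2] := {0xd0,0xd0}
#2 dst[0x12+5] := {0x48,0x82,0xdd,0x8d,0x0f}
query mem[0x15]=0x8d, mem[0x0a]=0x48, mem[0x09]=0xfc, mem[0x12]=0x48, mem[0x07]=0x63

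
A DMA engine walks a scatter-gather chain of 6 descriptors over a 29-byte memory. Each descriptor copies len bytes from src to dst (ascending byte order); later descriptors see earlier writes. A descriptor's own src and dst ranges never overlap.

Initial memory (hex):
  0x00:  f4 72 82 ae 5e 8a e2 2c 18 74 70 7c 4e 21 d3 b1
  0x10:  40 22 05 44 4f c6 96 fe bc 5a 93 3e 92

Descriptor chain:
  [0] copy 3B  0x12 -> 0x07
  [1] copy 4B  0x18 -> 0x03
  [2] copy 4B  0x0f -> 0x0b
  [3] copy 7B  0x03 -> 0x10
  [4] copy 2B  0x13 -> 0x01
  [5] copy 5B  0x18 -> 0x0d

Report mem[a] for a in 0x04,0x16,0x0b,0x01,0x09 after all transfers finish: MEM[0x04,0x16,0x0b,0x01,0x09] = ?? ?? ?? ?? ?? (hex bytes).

[0] 0x12->0x07 len=3 : 05 44 4f
[1] 0x18->0x03 len=4 : bc 5a 93 3e
[2] 0x0f->0x0b len=4 : b1 40 22 05
[3] 0x03->0x10 len=7 : bc 5a 93 3e 05 44 4f
[4] 0x13->0x01 len=2 : 3e 05
[5] 0x18->0x0d len=5 : bc 5a 93 3e 92
query mem[0x04]=0x5a, mem[0x16]=0x4f, mem[0x0b]=0xb1, mem[0x01]=0x3e, mem[0x09]=0x4f

MEM[0x04,0x16,0x0b,0x01,0x09] = 5a 4f b1 3e 4f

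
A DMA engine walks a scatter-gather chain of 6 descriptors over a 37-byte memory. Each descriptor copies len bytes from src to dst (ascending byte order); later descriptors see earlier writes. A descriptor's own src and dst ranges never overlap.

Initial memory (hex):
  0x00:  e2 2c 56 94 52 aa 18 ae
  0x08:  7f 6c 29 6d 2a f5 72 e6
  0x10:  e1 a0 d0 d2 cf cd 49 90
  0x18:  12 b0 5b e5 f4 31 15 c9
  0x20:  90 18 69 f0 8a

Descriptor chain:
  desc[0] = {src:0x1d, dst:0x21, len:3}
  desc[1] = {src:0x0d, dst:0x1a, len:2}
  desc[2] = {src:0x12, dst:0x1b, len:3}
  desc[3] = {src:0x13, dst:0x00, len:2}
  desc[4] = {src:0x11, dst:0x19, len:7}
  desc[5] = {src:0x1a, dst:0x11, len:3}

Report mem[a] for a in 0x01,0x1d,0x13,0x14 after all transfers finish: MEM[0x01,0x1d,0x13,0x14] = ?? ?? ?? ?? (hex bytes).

D0: mem[0x21..0x23] <- [31 15 c9]
D1: mem[0x1a..0x1b] <- [f5 72]
D2: mem[0x1b..0x1d] <- [d0 d2 cf]
D3: mem[0x00..0x01] <- [d2 cf]
D4: mem[0x19..0x1f] <- [a0 d0 d2 cf cd 49 90]
D5: mem[0x11..0x13] <- [d0 d2 cf]
query mem[0x01]=0xcf, mem[0x1d]=0xcd, mem[0x13]=0xcf, mem[0x14]=0xcf

MEM[0x01,0x1d,0x13,0x14] = cf cd cf cf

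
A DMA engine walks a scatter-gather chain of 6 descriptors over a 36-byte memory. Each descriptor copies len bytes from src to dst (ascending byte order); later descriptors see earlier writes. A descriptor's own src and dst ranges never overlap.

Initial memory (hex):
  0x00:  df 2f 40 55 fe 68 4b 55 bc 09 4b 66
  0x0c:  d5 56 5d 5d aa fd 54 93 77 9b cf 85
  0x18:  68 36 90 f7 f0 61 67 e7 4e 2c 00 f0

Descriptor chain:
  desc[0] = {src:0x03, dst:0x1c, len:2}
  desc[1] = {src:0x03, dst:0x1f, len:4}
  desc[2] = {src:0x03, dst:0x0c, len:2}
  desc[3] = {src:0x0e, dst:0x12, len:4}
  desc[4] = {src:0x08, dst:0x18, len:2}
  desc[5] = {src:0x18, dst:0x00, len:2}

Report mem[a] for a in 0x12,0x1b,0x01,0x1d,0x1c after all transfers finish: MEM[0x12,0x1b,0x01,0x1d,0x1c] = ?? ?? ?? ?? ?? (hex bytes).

MEM[0x12,0x1b,0x01,0x1d,0x1c] = 5d f7 09 fe 55

#0 dst[0x1c+2] := {0x55,0xfe}
#1 dst[0x1f+4] := {0x55,0xfe,0x68,0x4b}
#2 dst[0x0c+2] := {0x55,0xfe}
#3 dst[0x12+4] := {0x5d,0x5d,0xaa,0xfd}
#4 dst[0x18+2] := {0xbc,0x09}
#5 dst[0x00+2] := {0xbc,0x09}
query mem[0x12]=0x5d, mem[0x1b]=0xf7, mem[0x01]=0x09, mem[0x1d]=0xfe, mem[0x1c]=0x55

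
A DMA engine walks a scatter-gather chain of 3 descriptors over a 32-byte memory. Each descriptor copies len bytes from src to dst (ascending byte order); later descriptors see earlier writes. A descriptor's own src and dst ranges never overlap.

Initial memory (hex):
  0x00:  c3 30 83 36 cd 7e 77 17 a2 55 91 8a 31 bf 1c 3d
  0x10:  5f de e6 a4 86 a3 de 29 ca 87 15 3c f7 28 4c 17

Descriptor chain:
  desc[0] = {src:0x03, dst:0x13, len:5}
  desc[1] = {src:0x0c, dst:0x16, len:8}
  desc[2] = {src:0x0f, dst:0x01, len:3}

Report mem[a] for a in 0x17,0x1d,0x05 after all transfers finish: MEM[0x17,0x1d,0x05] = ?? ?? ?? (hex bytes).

MEM[0x17,0x1d,0x05] = bf 36 7e

[0] 0x03->0x13 len=5 : 36 cd 7e 77 17
[1] 0x0c->0x16 len=8 : 31 bf 1c 3d 5f de e6 36
[2] 0x0f->0x01 len=3 : 3d 5f de
query mem[0x17]=0xbf, mem[0x1d]=0x36, mem[0x05]=0x7e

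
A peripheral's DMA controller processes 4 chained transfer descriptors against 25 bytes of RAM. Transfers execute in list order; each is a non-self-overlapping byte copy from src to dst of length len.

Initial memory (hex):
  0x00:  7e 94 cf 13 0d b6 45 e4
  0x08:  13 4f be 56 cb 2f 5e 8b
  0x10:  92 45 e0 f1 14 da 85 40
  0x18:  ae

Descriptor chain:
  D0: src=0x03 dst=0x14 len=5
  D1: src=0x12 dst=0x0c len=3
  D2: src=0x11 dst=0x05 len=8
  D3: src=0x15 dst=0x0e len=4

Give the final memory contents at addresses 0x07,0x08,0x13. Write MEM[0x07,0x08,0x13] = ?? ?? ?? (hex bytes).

MEM[0x07,0x08,0x13] = f1 13 f1

D0: mem[0x14..0x18] <- [13 0d b6 45 e4]
D1: mem[0x0c..0x0e] <- [e0 f1 13]
D2: mem[0x05..0x0c] <- [45 e0 f1 13 0d b6 45 e4]
D3: mem[0x0e..0x11] <- [0d b6 45 e4]
query mem[0x07]=0xf1, mem[0x08]=0x13, mem[0x13]=0xf1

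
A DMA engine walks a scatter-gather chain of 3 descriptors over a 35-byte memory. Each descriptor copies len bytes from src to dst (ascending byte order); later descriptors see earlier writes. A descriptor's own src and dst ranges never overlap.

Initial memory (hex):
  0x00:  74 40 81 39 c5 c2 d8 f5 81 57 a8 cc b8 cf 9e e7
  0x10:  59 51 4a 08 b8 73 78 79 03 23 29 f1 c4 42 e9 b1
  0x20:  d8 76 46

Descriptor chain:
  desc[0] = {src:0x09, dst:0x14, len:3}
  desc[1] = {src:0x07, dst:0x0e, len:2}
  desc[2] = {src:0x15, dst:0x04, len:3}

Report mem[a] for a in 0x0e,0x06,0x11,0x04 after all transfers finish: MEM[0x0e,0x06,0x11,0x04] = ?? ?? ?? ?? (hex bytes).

MEM[0x0e,0x06,0x11,0x04] = f5 79 51 a8

[0] 0x09->0x14 len=3 : 57 a8 cc
[1] 0x07->0x0e len=2 : f5 81
[2] 0x15->0x04 len=3 : a8 cc 79
query mem[0x0e]=0xf5, mem[0x06]=0x79, mem[0x11]=0x51, mem[0x04]=0xa8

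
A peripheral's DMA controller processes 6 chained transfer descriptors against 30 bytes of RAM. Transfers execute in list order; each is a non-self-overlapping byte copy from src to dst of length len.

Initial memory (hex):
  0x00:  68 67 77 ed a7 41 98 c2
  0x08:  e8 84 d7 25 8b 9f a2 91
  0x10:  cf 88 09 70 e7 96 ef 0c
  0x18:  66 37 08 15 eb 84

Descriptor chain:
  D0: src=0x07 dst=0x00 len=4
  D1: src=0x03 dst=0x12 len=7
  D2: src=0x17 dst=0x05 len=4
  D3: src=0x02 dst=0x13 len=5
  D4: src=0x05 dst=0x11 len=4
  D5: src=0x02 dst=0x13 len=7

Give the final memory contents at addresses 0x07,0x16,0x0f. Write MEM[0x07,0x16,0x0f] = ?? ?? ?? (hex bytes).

D0: mem[0x00..0x03] <- [c2 e8 84 d7]
D1: mem[0x12..0x18] <- [d7 a7 41 98 c2 e8 84]
D2: mem[0x05..0x08] <- [e8 84 37 08]
D3: mem[0x13..0x17] <- [84 d7 a7 e8 84]
D4: mem[0x11..0x14] <- [e8 84 37 08]
D5: mem[0x13..0x19] <- [84 d7 a7 e8 84 37 08]
query mem[0x07]=0x37, mem[0x16]=0xe8, mem[0x0f]=0x91

MEM[0x07,0x16,0x0f] = 37 e8 91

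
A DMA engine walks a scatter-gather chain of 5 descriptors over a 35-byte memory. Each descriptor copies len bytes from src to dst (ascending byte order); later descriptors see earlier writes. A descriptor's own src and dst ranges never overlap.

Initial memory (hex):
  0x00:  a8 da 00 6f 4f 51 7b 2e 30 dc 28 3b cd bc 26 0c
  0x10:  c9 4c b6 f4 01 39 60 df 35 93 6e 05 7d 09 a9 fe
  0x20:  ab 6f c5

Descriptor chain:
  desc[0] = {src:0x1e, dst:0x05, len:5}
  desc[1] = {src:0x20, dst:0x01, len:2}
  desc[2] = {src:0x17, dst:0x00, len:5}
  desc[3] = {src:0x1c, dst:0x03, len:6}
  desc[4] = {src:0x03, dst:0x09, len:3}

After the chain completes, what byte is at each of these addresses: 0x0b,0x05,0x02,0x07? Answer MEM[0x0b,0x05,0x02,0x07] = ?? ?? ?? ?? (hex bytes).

[0] 0x1e->0x05 len=5 : a9 fe ab 6f c5
[1] 0x20->0x01 len=2 : ab 6f
[2] 0x17->0x00 len=5 : df 35 93 6e 05
[3] 0x1c->0x03 len=6 : 7d 09 a9 fe ab 6f
[4] 0x03->0x09 len=3 : 7d 09 a9
query mem[0x0b]=0xa9, mem[0x05]=0xa9, mem[0x02]=0x93, mem[0x07]=0xab

MEM[0x0b,0x05,0x02,0x07] = a9 a9 93 ab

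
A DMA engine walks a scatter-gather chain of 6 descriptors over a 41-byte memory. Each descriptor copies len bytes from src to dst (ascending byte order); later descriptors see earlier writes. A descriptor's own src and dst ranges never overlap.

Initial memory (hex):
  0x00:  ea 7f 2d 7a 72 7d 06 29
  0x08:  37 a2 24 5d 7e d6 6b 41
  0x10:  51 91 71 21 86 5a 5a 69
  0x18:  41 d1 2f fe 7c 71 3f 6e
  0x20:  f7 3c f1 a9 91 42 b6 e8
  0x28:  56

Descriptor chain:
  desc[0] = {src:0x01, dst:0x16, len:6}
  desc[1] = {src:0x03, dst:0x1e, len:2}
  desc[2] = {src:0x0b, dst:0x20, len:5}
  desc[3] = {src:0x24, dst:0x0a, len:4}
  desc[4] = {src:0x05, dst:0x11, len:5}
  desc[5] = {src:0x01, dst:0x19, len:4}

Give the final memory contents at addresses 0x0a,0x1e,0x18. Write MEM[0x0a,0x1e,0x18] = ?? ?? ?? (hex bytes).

D0: mem[0x16..0x1b] <- [7f 2d 7a 72 7d 06]
D1: mem[0x1e..0x1f] <- [7a 72]
D2: mem[0x20..0x24] <- [5d 7e d6 6b 41]
D3: mem[0x0a..0x0d] <- [41 42 b6 e8]
D4: mem[0x11..0x15] <- [7d 06 29 37 a2]
D5: mem[0x19..0x1c] <- [7f 2d 7a 72]
query mem[0x0a]=0x41, mem[0x1e]=0x7a, mem[0x18]=0x7a

MEM[0x0a,0x1e,0x18] = 41 7a 7a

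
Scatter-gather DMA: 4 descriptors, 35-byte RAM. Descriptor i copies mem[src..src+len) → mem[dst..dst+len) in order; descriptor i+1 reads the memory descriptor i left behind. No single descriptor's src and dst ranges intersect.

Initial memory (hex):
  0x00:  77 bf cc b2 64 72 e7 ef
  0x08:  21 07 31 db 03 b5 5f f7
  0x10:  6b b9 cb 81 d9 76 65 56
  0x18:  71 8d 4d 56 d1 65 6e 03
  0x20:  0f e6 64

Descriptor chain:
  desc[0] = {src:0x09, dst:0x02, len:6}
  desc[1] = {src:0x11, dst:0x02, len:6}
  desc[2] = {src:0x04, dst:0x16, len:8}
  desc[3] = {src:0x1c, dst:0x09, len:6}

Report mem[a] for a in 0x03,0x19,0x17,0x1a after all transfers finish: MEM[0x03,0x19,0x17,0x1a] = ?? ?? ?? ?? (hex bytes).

#0 dst[0x02+6] := {0x07,0x31,0xdb,0x03,0xb5,0x5f}
#1 dst[0x02+6] := {0xb9,0xcb,0x81,0xd9,0x76,0x65}
#2 dst[0x16+8] := {0x81,0xd9,0x76,0x65,0x21,0x07,0x31,0xdb}
#3 dst[0x09+6] := {0x31,0xdb,0x6e,0x03,0x0f,0xe6}
query mem[0x03]=0xcb, mem[0x19]=0x65, mem[0x17]=0xd9, mem[0x1a]=0x21

MEM[0x03,0x19,0x17,0x1a] = cb 65 d9 21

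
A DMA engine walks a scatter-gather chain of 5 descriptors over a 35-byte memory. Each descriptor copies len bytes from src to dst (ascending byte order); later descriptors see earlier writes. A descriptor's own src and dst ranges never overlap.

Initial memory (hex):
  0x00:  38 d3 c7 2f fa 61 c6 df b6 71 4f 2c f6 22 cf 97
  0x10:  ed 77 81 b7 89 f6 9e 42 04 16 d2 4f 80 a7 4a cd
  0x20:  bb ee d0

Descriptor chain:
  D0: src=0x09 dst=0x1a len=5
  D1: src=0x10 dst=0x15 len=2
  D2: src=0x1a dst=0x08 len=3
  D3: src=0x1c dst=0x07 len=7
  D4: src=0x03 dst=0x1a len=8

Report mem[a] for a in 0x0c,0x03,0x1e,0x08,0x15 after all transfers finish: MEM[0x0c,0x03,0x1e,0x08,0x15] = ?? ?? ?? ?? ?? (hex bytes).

#0 dst[0x1a+5] := {0x71,0x4f,0x2c,0xf6,0x22}
#1 dst[0x15+2] := {0xed,0x77}
#2 dst[0x08+3] := {0x71,0x4f,0x2c}
#3 dst[0x07+7] := {0x2c,0xf6,0x22,0xcd,0xbb,0xee,0xd0}
#4 dst[0x1a+8] := {0x2f,0xfa,0x61,0xc6,0x2c,0xf6,0x22,0xcd}
query mem[0x0c]=0xee, mem[0x03]=0x2f, mem[0x1e]=0x2c, mem[0x08]=0xf6, mem[0x15]=0xed

MEM[0x0c,0x03,0x1e,0x08,0x15] = ee 2f 2c f6 ed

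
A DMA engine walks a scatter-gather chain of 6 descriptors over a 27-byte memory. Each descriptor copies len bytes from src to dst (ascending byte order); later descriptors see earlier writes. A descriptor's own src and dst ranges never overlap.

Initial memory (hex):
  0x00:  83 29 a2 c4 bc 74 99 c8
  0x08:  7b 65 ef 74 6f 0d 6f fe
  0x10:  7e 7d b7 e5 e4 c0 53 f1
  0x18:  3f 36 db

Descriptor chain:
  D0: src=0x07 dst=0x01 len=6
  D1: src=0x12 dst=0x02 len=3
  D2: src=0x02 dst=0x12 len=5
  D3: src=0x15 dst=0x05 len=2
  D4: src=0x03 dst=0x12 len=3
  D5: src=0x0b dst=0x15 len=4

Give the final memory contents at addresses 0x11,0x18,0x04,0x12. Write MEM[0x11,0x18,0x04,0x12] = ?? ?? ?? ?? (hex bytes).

MEM[0x11,0x18,0x04,0x12] = 7d 6f e4 e5

D0: mem[0x01..0x06] <- [c8 7b 65 ef 74 6f]
D1: mem[0x02..0x04] <- [b7 e5 e4]
D2: mem[0x12..0x16] <- [b7 e5 e4 74 6f]
D3: mem[0x05..0x06] <- [74 6f]
D4: mem[0x12..0x14] <- [e5 e4 74]
D5: mem[0x15..0x18] <- [74 6f 0d 6f]
query mem[0x11]=0x7d, mem[0x18]=0x6f, mem[0x04]=0xe4, mem[0x12]=0xe5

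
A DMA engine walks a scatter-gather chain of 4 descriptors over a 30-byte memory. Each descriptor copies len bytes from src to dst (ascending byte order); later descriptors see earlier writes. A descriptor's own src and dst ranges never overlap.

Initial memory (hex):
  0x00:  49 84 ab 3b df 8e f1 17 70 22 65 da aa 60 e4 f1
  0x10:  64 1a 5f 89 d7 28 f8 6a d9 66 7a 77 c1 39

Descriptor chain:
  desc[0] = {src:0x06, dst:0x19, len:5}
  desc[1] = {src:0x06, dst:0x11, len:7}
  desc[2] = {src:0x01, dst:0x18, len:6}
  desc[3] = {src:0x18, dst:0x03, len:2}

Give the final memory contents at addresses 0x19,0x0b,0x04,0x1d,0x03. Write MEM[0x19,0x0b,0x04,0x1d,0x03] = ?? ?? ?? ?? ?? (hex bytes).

#0 dst[0x19+5] := {0xf1,0x17,0x70,0x22,0x65}
#1 dst[0x11+7] := {0xf1,0x17,0x70,0x22,0x65,0xda,0xaa}
#2 dst[0x18+6] := {0x84,0xab,0x3b,0xdf,0x8e,0xf1}
#3 dst[0x03+2] := {0x84,0xab}
query mem[0x19]=0xab, mem[0x0b]=0xda, mem[0x04]=0xab, mem[0x1d]=0xf1, mem[0x03]=0x84

MEM[0x19,0x0b,0x04,0x1d,0x03] = ab da ab f1 84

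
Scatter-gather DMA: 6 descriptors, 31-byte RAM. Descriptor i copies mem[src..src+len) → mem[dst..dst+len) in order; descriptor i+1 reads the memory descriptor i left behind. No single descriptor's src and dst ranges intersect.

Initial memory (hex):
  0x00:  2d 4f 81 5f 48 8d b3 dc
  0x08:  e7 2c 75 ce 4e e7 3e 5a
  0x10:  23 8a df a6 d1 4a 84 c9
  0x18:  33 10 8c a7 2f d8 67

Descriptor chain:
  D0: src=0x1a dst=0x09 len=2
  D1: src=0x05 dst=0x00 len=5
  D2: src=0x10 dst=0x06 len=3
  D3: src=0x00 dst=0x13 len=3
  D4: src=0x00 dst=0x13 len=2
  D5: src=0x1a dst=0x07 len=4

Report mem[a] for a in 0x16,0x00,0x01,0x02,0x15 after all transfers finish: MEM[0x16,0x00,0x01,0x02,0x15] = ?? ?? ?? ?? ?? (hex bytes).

  after D0: wrote 2B at 0x09 = 8ca7
  after D1: wrote 5B at 0x00 = 8db3dce78c
  after D2: wrote 3B at 0x06 = 238adf
  after D3: wrote 3B at 0x13 = 8db3dc
  after D4: wrote 2B at 0x13 = 8db3
  after D5: wrote 4B at 0x07 = 8ca72fd8
query mem[0x16]=0x84, mem[0x00]=0x8d, mem[0x01]=0xb3, mem[0x02]=0xdc, mem[0x15]=0xdc

MEM[0x16,0x00,0x01,0x02,0x15] = 84 8d b3 dc dc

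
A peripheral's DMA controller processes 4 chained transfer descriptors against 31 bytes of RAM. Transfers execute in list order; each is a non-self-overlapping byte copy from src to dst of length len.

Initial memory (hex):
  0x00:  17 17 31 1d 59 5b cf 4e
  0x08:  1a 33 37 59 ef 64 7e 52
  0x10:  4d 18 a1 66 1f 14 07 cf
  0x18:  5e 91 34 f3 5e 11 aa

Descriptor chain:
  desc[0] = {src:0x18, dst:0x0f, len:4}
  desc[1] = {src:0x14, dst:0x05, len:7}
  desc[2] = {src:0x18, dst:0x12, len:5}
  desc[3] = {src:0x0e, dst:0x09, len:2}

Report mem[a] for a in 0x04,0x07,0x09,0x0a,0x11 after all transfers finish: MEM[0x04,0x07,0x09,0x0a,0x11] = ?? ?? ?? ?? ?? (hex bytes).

D0: mem[0x0f..0x12] <- [5e 91 34 f3]
D1: mem[0x05..0x0b] <- [1f 14 07 cf 5e 91 34]
D2: mem[0x12..0x16] <- [5e 91 34 f3 5e]
D3: mem[0x09..0x0a] <- [7e 5e]
query mem[0x04]=0x59, mem[0x07]=0x07, mem[0x09]=0x7e, mem[0x0a]=0x5e, mem[0x11]=0x34

MEM[0x04,0x07,0x09,0x0a,0x11] = 59 07 7e 5e 34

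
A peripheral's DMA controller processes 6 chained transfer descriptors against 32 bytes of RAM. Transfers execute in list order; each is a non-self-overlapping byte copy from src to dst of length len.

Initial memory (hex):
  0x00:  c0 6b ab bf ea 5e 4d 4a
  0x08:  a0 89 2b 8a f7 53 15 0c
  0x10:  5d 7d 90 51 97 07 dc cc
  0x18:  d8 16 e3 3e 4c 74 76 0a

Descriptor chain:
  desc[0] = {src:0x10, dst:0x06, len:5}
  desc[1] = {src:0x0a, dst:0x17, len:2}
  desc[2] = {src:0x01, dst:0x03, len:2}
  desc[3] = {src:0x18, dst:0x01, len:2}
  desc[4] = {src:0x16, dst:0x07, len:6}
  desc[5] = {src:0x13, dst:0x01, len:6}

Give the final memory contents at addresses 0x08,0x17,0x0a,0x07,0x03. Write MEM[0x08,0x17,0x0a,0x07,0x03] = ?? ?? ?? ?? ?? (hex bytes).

[0] 0x10->0x06 len=5 : 5d 7d 90 51 97
[1] 0x0a->0x17 len=2 : 97 8a
[2] 0x01->0x03 len=2 : 6b ab
[3] 0x18->0x01 len=2 : 8a 16
[4] 0x16->0x07 len=6 : dc 97 8a 16 e3 3e
[5] 0x13->0x01 len=6 : 51 97 07 dc 97 8a
query mem[0x08]=0x97, mem[0x17]=0x97, mem[0x0a]=0x16, mem[0x07]=0xdc, mem[0x03]=0x07

MEM[0x08,0x17,0x0a,0x07,0x03] = 97 97 16 dc 07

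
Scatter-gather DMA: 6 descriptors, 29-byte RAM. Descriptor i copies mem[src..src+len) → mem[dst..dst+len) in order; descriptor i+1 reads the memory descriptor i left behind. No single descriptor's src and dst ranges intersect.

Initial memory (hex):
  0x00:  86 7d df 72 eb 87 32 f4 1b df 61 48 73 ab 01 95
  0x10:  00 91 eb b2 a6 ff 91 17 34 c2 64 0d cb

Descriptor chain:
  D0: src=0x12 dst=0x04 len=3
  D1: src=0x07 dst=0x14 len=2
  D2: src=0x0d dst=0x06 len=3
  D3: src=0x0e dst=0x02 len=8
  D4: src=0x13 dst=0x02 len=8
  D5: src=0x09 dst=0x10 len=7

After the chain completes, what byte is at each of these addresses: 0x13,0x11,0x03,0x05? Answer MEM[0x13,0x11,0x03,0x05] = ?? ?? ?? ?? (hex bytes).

  after D0: wrote 3B at 0x04 = ebb2a6
  after D1: wrote 2B at 0x14 = f41b
  after D2: wrote 3B at 0x06 = ab0195
  after D3: wrote 8B at 0x02 = 01950091ebb2f41b
  after D4: wrote 8B at 0x02 = b2f41b911734c264
  after D5: wrote 7B at 0x10 = 64614873ab0195
query mem[0x13]=0x73, mem[0x11]=0x61, mem[0x03]=0xf4, mem[0x05]=0x91

MEM[0x13,0x11,0x03,0x05] = 73 61 f4 91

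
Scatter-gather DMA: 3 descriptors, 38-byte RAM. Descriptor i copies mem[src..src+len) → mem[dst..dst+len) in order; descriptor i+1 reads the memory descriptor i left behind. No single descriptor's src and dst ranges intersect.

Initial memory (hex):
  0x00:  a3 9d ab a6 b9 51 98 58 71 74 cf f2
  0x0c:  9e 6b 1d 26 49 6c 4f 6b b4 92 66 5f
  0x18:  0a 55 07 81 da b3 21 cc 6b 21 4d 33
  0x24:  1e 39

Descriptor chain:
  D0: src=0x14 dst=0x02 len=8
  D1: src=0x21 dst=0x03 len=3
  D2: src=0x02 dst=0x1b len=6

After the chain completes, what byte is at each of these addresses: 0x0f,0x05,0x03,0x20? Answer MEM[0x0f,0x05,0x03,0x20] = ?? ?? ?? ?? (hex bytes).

MEM[0x0f,0x05,0x03,0x20] = 26 33 21 55

D0: mem[0x02..0x09] <- [b4 92 66 5f 0a 55 07 81]
D1: mem[0x03..0x05] <- [21 4d 33]
D2: mem[0x1b..0x20] <- [b4 21 4d 33 0a 55]
query mem[0x0f]=0x26, mem[0x05]=0x33, mem[0x03]=0x21, mem[0x20]=0x55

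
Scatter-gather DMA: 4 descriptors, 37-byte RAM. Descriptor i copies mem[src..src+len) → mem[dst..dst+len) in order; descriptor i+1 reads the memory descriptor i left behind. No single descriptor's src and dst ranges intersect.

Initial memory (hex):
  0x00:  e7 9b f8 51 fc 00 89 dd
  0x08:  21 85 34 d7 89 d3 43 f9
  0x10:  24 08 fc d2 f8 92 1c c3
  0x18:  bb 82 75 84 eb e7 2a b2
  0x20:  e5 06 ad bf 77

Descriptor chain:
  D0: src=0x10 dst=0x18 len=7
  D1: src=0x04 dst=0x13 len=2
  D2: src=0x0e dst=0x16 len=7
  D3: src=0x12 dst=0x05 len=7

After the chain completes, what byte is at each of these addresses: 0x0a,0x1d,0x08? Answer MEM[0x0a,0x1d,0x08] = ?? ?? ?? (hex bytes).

MEM[0x0a,0x1d,0x08] = f9 92 92

D0: mem[0x18..0x1e] <- [24 08 fc d2 f8 92 1c]
D1: mem[0x13..0x14] <- [fc 00]
D2: mem[0x16..0x1c] <- [43 f9 24 08 fc fc 00]
D3: mem[0x05..0x0b] <- [fc fc 00 92 43 f9 24]
query mem[0x0a]=0xf9, mem[0x1d]=0x92, mem[0x08]=0x92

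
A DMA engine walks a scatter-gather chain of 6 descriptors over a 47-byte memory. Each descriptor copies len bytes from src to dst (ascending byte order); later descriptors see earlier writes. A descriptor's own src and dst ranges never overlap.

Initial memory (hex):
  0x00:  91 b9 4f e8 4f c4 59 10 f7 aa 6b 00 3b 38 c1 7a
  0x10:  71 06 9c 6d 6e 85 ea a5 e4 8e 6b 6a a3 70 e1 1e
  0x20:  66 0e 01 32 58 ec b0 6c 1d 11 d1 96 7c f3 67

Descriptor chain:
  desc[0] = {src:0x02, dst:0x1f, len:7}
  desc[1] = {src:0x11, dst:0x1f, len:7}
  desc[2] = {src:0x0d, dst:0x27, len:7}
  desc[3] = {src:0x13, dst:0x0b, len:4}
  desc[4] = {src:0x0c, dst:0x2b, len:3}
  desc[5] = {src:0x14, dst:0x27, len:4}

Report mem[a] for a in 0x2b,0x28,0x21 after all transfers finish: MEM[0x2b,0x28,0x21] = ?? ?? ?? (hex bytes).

  after D0: wrote 7B at 0x1f = 4fe84fc45910f7
  after D1: wrote 7B at 0x1f = 069c6d6e85eaa5
  after D2: wrote 7B at 0x27 = 38c17a71069c6d
  after D3: wrote 4B at 0x0b = 6d6e85ea
  after D4: wrote 3B at 0x2b = 6e85ea
  after D5: wrote 4B at 0x27 = 6e85eaa5
query mem[0x2b]=0x6e, mem[0x28]=0x85, mem[0x21]=0x6d

MEM[0x2b,0x28,0x21] = 6e 85 6d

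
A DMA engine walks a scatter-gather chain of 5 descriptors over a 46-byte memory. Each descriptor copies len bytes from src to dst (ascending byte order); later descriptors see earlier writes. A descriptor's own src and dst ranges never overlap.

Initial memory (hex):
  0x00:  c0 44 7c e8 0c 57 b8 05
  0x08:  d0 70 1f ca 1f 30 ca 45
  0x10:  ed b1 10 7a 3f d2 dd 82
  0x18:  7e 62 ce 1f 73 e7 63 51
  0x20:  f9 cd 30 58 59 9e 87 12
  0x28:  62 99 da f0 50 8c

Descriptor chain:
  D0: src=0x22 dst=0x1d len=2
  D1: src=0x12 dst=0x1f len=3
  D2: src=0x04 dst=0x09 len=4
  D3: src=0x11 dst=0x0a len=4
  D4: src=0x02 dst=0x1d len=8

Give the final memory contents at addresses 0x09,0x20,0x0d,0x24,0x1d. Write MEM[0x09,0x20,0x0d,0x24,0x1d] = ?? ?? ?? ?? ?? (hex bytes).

MEM[0x09,0x20,0x0d,0x24,0x1d] = 0c 57 3f 0c 7c

#0 dst[0x1d+2] := {0x30,0x58}
#1 dst[0x1f+3] := {0x10,0x7a,0x3f}
#2 dst[0x09+4] := {0x0c,0x57,0xb8,0x05}
#3 dst[0x0a+4] := {0xb1,0x10,0x7a,0x3f}
#4 dst[0x1d+8] := {0x7c,0xe8,0x0c,0x57,0xb8,0x05,0xd0,0x0c}
query mem[0x09]=0x0c, mem[0x20]=0x57, mem[0x0d]=0x3f, mem[0x24]=0x0c, mem[0x1d]=0x7c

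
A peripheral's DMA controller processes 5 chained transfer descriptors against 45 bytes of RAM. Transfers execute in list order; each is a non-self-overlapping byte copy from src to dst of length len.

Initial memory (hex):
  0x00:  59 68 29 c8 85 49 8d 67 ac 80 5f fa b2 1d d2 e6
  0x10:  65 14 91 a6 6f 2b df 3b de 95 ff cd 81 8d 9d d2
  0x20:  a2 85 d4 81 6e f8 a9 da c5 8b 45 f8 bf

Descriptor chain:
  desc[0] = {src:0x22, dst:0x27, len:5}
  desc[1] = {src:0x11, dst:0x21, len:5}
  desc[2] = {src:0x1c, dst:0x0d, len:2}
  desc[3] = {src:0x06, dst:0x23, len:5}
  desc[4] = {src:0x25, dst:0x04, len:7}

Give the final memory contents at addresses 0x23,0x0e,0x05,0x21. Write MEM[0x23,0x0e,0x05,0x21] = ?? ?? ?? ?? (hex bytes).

#0 dst[0x27+5] := {0xd4,0x81,0x6e,0xf8,0xa9}
#1 dst[0x21+5] := {0x14,0x91,0xa6,0x6f,0x2b}
#2 dst[0x0d+2] := {0x81,0x8d}
#3 dst[0x23+5] := {0x8d,0x67,0xac,0x80,0x5f}
#4 dst[0x04+7] := {0xac,0x80,0x5f,0x81,0x6e,0xf8,0xa9}
query mem[0x23]=0x8d, mem[0x0e]=0x8d, mem[0x05]=0x80, mem[0x21]=0x14

MEM[0x23,0x0e,0x05,0x21] = 8d 8d 80 14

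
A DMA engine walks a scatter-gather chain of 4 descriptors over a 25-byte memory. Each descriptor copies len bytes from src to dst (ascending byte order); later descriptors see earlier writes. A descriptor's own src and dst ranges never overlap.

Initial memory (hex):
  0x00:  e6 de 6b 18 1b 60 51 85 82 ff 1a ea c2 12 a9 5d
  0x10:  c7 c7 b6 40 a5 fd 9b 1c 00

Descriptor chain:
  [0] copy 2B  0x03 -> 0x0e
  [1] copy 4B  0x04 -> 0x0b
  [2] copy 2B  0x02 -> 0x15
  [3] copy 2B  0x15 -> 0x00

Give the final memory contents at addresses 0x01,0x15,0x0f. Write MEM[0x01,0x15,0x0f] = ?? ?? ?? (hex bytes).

MEM[0x01,0x15,0x0f] = 18 6b 1b

  after D0: wrote 2B at 0x0e = 181b
  after D1: wrote 4B at 0x0b = 1b605185
  after D2: wrote 2B at 0x15 = 6b18
  after D3: wrote 2B at 0x00 = 6b18
query mem[0x01]=0x18, mem[0x15]=0x6b, mem[0x0f]=0x1b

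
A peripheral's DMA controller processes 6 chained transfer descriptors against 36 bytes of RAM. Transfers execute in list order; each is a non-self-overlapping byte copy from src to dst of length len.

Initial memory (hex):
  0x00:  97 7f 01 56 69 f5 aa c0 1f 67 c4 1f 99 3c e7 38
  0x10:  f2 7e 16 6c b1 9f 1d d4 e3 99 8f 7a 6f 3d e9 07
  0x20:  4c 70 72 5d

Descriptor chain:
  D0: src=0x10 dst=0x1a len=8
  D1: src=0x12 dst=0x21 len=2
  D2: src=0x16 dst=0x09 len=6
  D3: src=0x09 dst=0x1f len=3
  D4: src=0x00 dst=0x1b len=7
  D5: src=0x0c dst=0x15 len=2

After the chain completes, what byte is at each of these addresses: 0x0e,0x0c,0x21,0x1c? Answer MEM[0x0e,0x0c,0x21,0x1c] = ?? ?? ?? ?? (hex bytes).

#0 dst[0x1a+8] := {0xf2,0x7e,0x16,0x6c,0xb1,0x9f,0x1d,0xd4}
#1 dst[0x21+2] := {0x16,0x6c}
#2 dst[0x09+6] := {0x1d,0xd4,0xe3,0x99,0xf2,0x7e}
#3 dst[0x1f+3] := {0x1d,0xd4,0xe3}
#4 dst[0x1b+7] := {0x97,0x7f,0x01,0x56,0x69,0xf5,0xaa}
#5 dst[0x15+2] := {0x99,0xf2}
query mem[0x0e]=0x7e, mem[0x0c]=0x99, mem[0x21]=0xaa, mem[0x1c]=0x7f

MEM[0x0e,0x0c,0x21,0x1c] = 7e 99 aa 7f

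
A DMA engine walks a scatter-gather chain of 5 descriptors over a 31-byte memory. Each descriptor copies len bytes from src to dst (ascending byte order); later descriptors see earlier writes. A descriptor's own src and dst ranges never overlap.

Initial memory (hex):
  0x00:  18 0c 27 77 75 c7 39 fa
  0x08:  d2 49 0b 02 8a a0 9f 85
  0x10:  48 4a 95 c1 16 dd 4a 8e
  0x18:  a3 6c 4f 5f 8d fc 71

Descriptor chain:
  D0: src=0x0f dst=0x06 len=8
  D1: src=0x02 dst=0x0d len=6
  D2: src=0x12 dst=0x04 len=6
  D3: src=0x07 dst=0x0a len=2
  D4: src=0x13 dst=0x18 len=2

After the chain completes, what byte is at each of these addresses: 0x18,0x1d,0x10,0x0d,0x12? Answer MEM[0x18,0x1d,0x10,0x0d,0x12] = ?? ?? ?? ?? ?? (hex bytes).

  after D0: wrote 8B at 0x06 = 85484a95c116dd4a
  after D1: wrote 6B at 0x0d = 277775c78548
  after D2: wrote 6B at 0x04 = 48c116dd4a8e
  after D3: wrote 2B at 0x0a = dd4a
  after D4: wrote 2B at 0x18 = c116
query mem[0x18]=0xc1, mem[0x1d]=0xfc, mem[0x10]=0xc7, mem[0x0d]=0x27, mem[0x12]=0x48

MEM[0x18,0x1d,0x10,0x0d,0x12] = c1 fc c7 27 48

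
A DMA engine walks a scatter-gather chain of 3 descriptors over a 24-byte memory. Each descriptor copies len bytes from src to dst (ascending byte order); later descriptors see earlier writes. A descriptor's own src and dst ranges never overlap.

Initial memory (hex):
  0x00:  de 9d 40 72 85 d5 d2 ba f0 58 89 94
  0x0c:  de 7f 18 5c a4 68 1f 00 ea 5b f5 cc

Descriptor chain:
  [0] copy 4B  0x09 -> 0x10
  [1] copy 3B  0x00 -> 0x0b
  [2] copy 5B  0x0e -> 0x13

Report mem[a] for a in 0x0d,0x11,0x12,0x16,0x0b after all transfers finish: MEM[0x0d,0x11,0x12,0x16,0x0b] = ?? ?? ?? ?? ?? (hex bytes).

D0: mem[0x10..0x13] <- [58 89 94 de]
D1: mem[0x0b..0x0d] <- [de 9d 40]
D2: mem[0x13..0x17] <- [18 5c 58 89 94]
query mem[0x0d]=0x40, mem[0x11]=0x89, mem[0x12]=0x94, mem[0x16]=0x89, mem[0x0b]=0xde

MEM[0x0d,0x11,0x12,0x16,0x0b] = 40 89 94 89 de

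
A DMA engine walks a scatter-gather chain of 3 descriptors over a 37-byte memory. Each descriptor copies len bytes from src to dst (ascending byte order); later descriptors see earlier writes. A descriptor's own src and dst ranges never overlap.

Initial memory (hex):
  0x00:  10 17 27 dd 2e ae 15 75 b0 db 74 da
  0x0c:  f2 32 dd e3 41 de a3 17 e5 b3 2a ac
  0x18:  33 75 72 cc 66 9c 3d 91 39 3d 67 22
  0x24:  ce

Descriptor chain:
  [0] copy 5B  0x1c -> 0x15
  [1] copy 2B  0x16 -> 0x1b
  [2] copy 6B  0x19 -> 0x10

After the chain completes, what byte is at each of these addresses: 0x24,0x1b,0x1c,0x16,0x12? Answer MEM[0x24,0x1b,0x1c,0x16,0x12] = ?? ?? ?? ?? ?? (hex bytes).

D0: mem[0x15..0x19] <- [66 9c 3d 91 39]
D1: mem[0x1b..0x1c] <- [9c 3d]
D2: mem[0x10..0x15] <- [39 72 9c 3d 9c 3d]
query mem[0x24]=0xce, mem[0x1b]=0x9c, mem[0x1c]=0x3d, mem[0x16]=0x9c, mem[0x12]=0x9c

MEM[0x24,0x1b,0x1c,0x16,0x12] = ce 9c 3d 9c 9c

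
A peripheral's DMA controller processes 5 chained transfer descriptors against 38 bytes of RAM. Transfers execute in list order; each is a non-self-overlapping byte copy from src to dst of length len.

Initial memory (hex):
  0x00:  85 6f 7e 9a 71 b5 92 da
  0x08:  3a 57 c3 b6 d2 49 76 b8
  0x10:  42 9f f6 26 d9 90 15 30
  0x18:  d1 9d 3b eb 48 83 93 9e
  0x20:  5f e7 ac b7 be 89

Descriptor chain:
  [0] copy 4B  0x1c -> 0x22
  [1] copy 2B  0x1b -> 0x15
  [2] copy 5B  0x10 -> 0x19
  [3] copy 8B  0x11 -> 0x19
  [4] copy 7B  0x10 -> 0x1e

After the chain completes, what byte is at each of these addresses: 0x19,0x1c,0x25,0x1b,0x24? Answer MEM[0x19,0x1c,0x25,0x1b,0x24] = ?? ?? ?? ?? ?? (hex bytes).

MEM[0x19,0x1c,0x25,0x1b,0x24] = 9f d9 9e 26 48

#0 dst[0x22+4] := {0x48,0x83,0x93,0x9e}
#1 dst[0x15+2] := {0xeb,0x48}
#2 dst[0x19+5] := {0x42,0x9f,0xf6,0x26,0xd9}
#3 dst[0x19+8] := {0x9f,0xf6,0x26,0xd9,0xeb,0x48,0x30,0xd1}
#4 dst[0x1e+7] := {0x42,0x9f,0xf6,0x26,0xd9,0xeb,0x48}
query mem[0x19]=0x9f, mem[0x1c]=0xd9, mem[0x25]=0x9e, mem[0x1b]=0x26, mem[0x24]=0x48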